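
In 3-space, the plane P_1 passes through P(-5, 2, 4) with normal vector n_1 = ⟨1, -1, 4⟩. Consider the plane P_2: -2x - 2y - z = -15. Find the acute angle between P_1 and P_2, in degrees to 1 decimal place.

71.7

P_1: n_1·r = n_1·P gives x - y + 4z = 9.
cos θ = |n₁·n₂| / (|n₁||n₂|) = |-4| / (√18 · √9).
θ = arccos(0.31427) ≈ 71.7°.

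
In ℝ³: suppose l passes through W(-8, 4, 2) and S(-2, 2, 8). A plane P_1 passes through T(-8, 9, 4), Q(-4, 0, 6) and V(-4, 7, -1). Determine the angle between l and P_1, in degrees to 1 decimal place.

47.7

A direction vector for l is S − W = (6, -2, 6).
TQ = (4, -9, 2), TV = (4, -2, -5); a normal to P_1 is TQ × TV = (49, 28, 28).
Using T: P_1 has equation 49x + 28y + 28z = -28.
sin θ = |n·v| / (|n||v|) = |406| / (√3969 · √76) = 0.73923.
θ ≈ 47.7°.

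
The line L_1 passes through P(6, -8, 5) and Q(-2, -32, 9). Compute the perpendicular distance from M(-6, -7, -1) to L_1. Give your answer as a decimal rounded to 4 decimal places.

A direction vector for L_1 is Q − P = (-8, -24, 4).
Taking (6, -8, 5) on L_1 with direction v = (-8, -24, 4): w = M − (6, -8, 5) = (-12, 1, -6), and w × v = (-140, 96, 296).
Distance = |w × v| / |v| = √116432 / √656 ≈ 13.3225.

13.3225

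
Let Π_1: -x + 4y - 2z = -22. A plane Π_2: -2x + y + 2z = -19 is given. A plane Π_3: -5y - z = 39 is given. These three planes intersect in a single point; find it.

(2, -7, -4)

Solving the 3×3 linear system -x + 4y - 2z = -22, -2x + y + 2z = -19, -5y - z = 39 (e.g. by elimination or Cramer's rule, determinant = -37) gives (2, -7, -4).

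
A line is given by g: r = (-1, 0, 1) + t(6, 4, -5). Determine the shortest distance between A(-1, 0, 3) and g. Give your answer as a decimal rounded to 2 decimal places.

Taking (-1, 0, 1) on g with direction v = (6, 4, -5): w = A − (-1, 0, 1) = (0, 0, 2), and w × v = (-8, 12, 0).
Distance = |w × v| / |v| = √208 / √77 ≈ 1.64.

1.64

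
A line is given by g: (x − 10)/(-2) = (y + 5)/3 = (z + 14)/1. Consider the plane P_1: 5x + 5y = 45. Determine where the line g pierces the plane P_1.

g has direction (-2, 3, 1) through (10, -5, -14).
Substitute r = (10, -5, -14) + t(-2, 3, 1) into the plane: 25 + 5t = 45, so t = 4.
Intersection: (10, -5, -14) + 4·(-2, 3, 1) = (2, 7, -10).

(2, 7, -10)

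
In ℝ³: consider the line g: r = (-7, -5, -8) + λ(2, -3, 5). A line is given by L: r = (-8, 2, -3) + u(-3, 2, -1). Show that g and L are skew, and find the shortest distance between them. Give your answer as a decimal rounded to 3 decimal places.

6.992

Common perpendicular direction n = (2, -3, 5) × (-3, 2, -1) = (-7, -13, -5).
With w = (-8, 2, -3) − (-7, -5, -8) = (-1, 7, 5), w · n = -109.
Since n ≠ 0 the lines are not parallel, and w · n = -109 ≠ 0 so they do not intersect; hence they are skew.
Distance = |w · n| / |n| = |-109| / √243 ≈ 6.992.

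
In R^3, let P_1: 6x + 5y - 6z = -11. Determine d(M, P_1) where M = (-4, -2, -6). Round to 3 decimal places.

1.320

n·M − d = (6)·(-4) + (5)·(-2) + (-6)·(-6) − (-11) = 13; |n| = √97.
Distance = |13| / √97 = 13/√97 ≈ 1.320.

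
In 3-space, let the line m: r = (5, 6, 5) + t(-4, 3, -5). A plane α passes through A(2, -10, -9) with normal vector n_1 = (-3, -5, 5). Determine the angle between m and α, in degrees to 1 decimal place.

α: n_1·r = n_1·A gives -3x - 5y + 5z = -1.
sin θ = |n·v| / (|n||v|) = |-28| / (√59 · √50) = 0.51552.
θ ≈ 31.0°.

31.0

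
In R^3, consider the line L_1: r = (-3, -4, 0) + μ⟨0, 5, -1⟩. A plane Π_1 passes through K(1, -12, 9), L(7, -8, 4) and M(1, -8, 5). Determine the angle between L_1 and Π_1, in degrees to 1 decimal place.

KL = (6, 4, -5), KM = (0, 4, -4); a normal to Π_1 is KL × KM = (4, 24, 24).
Using K: Π_1 has equation 4x + 24y + 24z = -68.
sin θ = |n·v| / (|n||v|) = |96| / (√1168 · √26) = 0.55089.
θ ≈ 33.4°.

33.4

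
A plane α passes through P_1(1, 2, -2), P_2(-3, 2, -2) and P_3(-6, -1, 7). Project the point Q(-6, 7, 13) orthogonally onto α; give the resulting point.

P_1P_2 = (-4, 0, 0), P_1P_3 = (-7, -3, 9); a normal to α is P_1P_2 × P_1P_3 = (0, 36, 12).
Using P_1: α has equation 36y + 12z = 48.
Foot = Q − λn with λ = (n·Q − d)/|n|² = (408 − 48)/1440 = 1/4.
Foot = (-6, 7, 13) − (1/4)·(0, 36, 12) = (-6, -2, 10).

(-6, -2, 10)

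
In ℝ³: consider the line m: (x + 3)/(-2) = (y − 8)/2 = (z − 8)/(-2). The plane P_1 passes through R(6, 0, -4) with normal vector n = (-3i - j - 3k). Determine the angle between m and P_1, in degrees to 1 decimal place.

m has direction (-2, 2, -2) through (-3, 8, 8).
P_1: n·r = n·R gives -3x - y - 3z = -6.
sin θ = |n·v| / (|n||v|) = |10| / (√19 · √12) = 0.66227.
θ ≈ 41.5°.

41.5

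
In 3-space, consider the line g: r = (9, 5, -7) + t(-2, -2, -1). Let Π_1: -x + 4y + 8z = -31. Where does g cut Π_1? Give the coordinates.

(11, 7, -6)

Substitute r = (9, 5, -7) + t(-2, -2, -1) into the plane: -45 + (-14)t = -31, so t = -1.
Intersection: (9, 5, -7) + (-1)·(-2, -2, -1) = (11, 7, -6).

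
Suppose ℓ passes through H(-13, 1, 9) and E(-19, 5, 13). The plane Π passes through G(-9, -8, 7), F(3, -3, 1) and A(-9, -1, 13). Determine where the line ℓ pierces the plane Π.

A direction vector for ℓ is E − H = (-6, 4, 4).
GF = (12, 5, -6), GA = (0, 7, 6); a normal to Π is GF × GA = (72, -72, 84).
Using G: Π has equation 72x - 72y + 84z = 516.
Substitute r = (-13, 1, 9) + t(-6, 4, 4) into the plane: -252 + (-384)t = 516, so t = -2.
Intersection: (-13, 1, 9) + (-2)·(-6, 4, 4) = (-1, -7, 1).

(-1, -7, 1)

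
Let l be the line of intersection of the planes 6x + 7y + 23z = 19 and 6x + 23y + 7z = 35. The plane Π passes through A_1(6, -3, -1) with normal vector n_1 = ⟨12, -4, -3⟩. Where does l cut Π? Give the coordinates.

(7, 0, -1)

Direction of l: (6, 7, 23) × (6, 23, 7) = (-480, 96, 96).
A point on l: solving the two plane equations with x = 12 gives (12, -1, -2).
Π: n_1·r = n_1·A_1 gives 12x - 4y - 3z = 87.
Substitute r = (12, -1, -2) + t(-480, 96, 96) into the plane: 154 + (-6432)t = 87, so t = 1/96.
Intersection: (12, -1, -2) + (1/96)·(-480, 96, 96) = (7, 0, -1).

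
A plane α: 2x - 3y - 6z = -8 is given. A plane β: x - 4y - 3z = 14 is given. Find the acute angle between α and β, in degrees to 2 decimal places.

26.29

cos θ = |n₁·n₂| / (|n₁||n₂|) = |32| / (√49 · √26).
θ = arccos(0.89653) ≈ 26.29°.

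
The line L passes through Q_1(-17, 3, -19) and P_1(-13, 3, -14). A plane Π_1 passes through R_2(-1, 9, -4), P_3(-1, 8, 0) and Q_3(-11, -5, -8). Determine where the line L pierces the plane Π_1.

(-5, 3, -4)

A direction vector for L is P_1 − Q_1 = (4, 0, 5).
R_2P_3 = (0, -1, 4), R_2Q_3 = (-10, -14, -4); a normal to Π_1 is R_2P_3 × R_2Q_3 = (60, -40, -10).
Using R_2: Π_1 has equation 60x - 40y - 10z = -380.
Substitute r = (-17, 3, -19) + t(4, 0, 5) into the plane: -950 + 190t = -380, so t = 3.
Intersection: (-17, 3, -19) + 3·(4, 0, 5) = (-5, 3, -4).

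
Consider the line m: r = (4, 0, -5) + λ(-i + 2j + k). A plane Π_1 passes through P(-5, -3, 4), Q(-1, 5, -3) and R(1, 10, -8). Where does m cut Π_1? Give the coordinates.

PQ = (4, 8, -7), PR = (6, 13, -12); a normal to Π_1 is PQ × PR = (-5, 6, 4).
Using P: Π_1 has equation -5x + 6y + 4z = 23.
Substitute r = (4, 0, -5) + t(-1, 2, 1) into the plane: -40 + 21t = 23, so t = 3.
Intersection: (4, 0, -5) + 3·(-1, 2, 1) = (1, 6, -2).

(1, 6, -2)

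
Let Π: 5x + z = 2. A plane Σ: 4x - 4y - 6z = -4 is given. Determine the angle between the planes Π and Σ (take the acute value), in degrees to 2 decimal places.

cos θ = |n₁·n₂| / (|n₁||n₂|) = |14| / (√26 · √68).
θ = arccos(0.33296) ≈ 70.55°.

70.55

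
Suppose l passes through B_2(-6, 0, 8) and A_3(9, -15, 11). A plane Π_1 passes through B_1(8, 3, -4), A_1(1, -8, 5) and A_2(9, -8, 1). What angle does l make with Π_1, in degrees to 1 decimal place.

A direction vector for l is A_3 − B_2 = (15, -15, 3).
B_1A_1 = (-7, -11, 9), B_1A_2 = (1, -11, 5); a normal to Π_1 is B_1A_1 × B_1A_2 = (44, 44, 88).
Using B_1: Π_1 has equation 44x + 44y + 88z = 132.
sin θ = |n·v| / (|n||v|) = |264| / (√11616 · √459) = 0.11433.
θ ≈ 6.6°.

6.6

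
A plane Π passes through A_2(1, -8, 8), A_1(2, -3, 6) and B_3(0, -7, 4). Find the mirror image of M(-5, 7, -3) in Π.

(7, 3, -7)

A_2A_1 = (1, 5, -2), A_2B_3 = (-1, 1, -4); a normal to Π is A_2A_1 × A_2B_3 = (-18, 6, 6).
Using A_2: Π has equation -18x + 6y + 6z = -18.
λ = (n·M − d)/|n|² = (114 − (-18))/396 = 1/3.
Reflection = M − 2λn = (-5, 7, -3) − (2/3)·(-18, 6, 6) = (7, 3, -7).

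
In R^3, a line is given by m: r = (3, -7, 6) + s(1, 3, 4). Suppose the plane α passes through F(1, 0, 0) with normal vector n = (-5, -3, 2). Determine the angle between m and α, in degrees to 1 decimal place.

α: n·r = n·F gives -5x - 3y + 2z = -5.
sin θ = |n·v| / (|n||v|) = |-6| / (√38 · √26) = 0.19089.
θ ≈ 11.0°.

11.0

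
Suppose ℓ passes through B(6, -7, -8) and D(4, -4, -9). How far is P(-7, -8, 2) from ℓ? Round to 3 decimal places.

16.060

A direction vector for ℓ is D − B = (-2, 3, -1).
Taking (6, -7, -8) on ℓ with direction v = (-2, 3, -1): w = P − (6, -7, -8) = (-13, -1, 10), and w × v = (-29, -33, -41).
Distance = |w × v| / |v| = √3611 / √14 ≈ 16.060.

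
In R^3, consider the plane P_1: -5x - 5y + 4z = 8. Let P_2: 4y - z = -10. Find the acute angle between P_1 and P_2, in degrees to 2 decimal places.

cos θ = |n₁·n₂| / (|n₁||n₂|) = |-24| / (√66 · √17).
θ = arccos(0.71650) ≈ 44.23°.

44.23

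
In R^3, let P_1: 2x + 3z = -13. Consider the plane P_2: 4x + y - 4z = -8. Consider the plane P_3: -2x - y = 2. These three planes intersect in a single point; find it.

(-5, 8, -1)

Solving the 3×3 linear system 2x + 3z = -13, 4x + y - 4z = -8, -2x - y = 2 (e.g. by elimination or Cramer's rule, determinant = -14) gives (-5, 8, -1).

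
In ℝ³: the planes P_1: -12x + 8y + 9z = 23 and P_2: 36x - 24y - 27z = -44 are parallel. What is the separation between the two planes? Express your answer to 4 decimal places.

Rescale P_2 by 1/(-3): -12x + 8y + 9z = 44/3. Then distance = |23 − (44/3)| / √289 ≈ 0.4902.

0.4902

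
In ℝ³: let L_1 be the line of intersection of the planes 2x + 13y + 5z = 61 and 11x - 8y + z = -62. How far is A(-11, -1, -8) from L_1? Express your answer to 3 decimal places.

Direction of L_1: (2, 13, 5) × (11, -8, 1) = (53, 53, -159).
A point on L_1: solving the two plane equations with x = 0 gives (0, 7, -6).
Taking (0, 7, -6) on L_1 with direction v = (53, 53, -159): w = A − (0, 7, -6) = (-11, -8, -2), and w × v = (1378, -1855, -159).
Distance = |w × v| / |v| = √5365190 / √30899 ≈ 13.177.

13.177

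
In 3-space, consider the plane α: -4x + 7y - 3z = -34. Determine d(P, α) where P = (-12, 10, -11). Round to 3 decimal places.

n·P − d = (-4)·(-12) + (7)·(10) + (-3)·(-11) − (-34) = 185; |n| = √74.
Distance = |185| / √74 = 185/√74 ≈ 21.506.

21.506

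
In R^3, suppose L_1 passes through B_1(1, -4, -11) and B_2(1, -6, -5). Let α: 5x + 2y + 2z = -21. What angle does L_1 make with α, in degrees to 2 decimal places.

A direction vector for L_1 is B_2 − B_1 = (0, -2, 6).
sin θ = |n·v| / (|n||v|) = |8| / (√33 · √40) = 0.22019.
θ ≈ 12.72°.

12.72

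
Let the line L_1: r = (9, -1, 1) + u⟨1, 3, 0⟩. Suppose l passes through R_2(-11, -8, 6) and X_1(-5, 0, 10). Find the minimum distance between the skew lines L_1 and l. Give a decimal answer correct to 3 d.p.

A direction vector for l is X_1 − R_2 = (6, 8, 4).
Common perpendicular direction n = (1, 3, 0) × (6, 8, 4) = (12, -4, -10).
With w = (-11, -8, 6) − (9, -1, 1) = (-20, -7, 5), w · n = -262.
Distance = |w · n| / |n| = |-262| / √260 ≈ 16.249.

16.249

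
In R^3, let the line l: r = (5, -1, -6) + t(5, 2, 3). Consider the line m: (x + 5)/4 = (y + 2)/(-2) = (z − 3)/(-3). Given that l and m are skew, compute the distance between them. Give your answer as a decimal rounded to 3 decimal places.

5.824

m has direction (4, -2, -3) through (-5, -2, 3).
Common perpendicular direction n = (5, 2, 3) × (4, -2, -3) = (0, 27, -18).
With w = (-5, -2, 3) − (5, -1, -6) = (-10, -1, 9), w · n = -189.
Distance = |w · n| / |n| = |-189| / √1053 ≈ 5.824.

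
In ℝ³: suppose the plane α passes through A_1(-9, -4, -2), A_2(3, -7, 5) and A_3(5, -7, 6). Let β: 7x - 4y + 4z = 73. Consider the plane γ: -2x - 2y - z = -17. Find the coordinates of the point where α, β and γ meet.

A_1A_2 = (12, -3, 7), A_1A_3 = (14, -3, 8); a normal to α is A_1A_2 × A_1A_3 = (-3, 2, 6).
Using A_1: α has equation -3x + 2y + 6z = 7.
Solving the 3×3 linear system -3x + 2y + 6z = 7, 7x - 4y + 4z = 73, -2x - 2y - z = -17 (e.g. by elimination or Cramer's rule, determinant = -170) gives (7, -1, 5).

(7, -1, 5)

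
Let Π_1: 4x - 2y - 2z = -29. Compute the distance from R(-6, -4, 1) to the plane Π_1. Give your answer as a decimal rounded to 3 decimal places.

n·R − d = (4)·(-6) + (-2)·(-4) + (-2)·(1) − (-29) = 11; |n| = √24.
Distance = |11| / √24 = 11/√24 ≈ 2.245.

2.245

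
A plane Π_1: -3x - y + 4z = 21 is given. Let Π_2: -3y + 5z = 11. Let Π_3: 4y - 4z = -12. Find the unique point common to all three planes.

(-5, -2, 1)

Solving the 3×3 linear system -3x - y + 4z = 21, -3y + 5z = 11, 4y - 4z = -12 (e.g. by elimination or Cramer's rule, determinant = 24) gives (-5, -2, 1).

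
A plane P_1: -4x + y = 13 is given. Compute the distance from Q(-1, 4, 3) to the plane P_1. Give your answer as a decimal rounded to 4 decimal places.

1.2127

n·Q − d = (-4)·(-1) + (1)·(4) + (0)·(3) − 13 = -5; |n| = √17.
Distance = |-5| / √17 = 5/√17 ≈ 1.2127.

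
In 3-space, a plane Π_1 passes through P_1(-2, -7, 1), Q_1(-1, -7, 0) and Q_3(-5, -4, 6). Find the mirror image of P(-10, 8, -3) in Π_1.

(8, -4, 15)

P_1Q_1 = (1, 0, -1), P_1Q_3 = (-3, 3, 5); a normal to Π_1 is P_1Q_1 × P_1Q_3 = (3, -2, 3).
Using P_1: Π_1 has equation 3x - 2y + 3z = 11.
λ = (n·P − d)/|n|² = (-55 − 11)/22 = -3.
Reflection = P − 2λn = (-10, 8, -3) − (-6)·(3, -2, 3) = (8, -4, 15).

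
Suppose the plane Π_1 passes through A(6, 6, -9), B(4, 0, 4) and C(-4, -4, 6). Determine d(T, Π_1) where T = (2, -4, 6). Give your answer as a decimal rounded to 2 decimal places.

AB = (-2, -6, 13), AC = (-10, -10, 15); a normal to Π_1 is AB × AC = (40, -100, -40).
Using A: Π_1 has equation 40x - 100y - 40z = 0.
n·T − d = (40)·(2) + (-100)·(-4) + (-40)·(6) − 0 = 240; |n| = √13200.
Distance = |240| / √13200 = 240/√13200 ≈ 2.09.

2.09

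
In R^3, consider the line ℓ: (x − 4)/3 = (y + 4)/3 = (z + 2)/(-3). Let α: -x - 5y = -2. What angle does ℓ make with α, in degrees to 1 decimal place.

ℓ has direction (3, 3, -3) through (4, -4, -2).
sin θ = |n·v| / (|n||v|) = |-18| / (√26 · √27) = 0.67937.
θ ≈ 42.8°.

42.8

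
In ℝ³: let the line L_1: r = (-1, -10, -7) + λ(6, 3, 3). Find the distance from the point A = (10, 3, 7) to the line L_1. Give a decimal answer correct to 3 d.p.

Taking (-1, -10, -7) on L_1 with direction v = (6, 3, 3): w = A − (-1, -10, -7) = (11, 13, 14), and w × v = (-3, 51, -45).
Distance = |w × v| / |v| = √4635 / √54 ≈ 9.265.

9.265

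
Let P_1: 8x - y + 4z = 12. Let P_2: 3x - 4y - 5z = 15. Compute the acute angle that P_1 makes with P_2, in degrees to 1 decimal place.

cos θ = |n₁·n₂| / (|n₁||n₂|) = |8| / (√81 · √50).
θ = arccos(0.12571) ≈ 82.8°.

82.8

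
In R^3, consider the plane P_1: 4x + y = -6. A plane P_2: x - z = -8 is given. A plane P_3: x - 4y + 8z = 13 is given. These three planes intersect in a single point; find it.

(-3, 6, 5)

Solving the 3×3 linear system 4x + y = -6, x - z = -8, x - 4y + 8z = 13 (e.g. by elimination or Cramer's rule, determinant = -25) gives (-3, 6, 5).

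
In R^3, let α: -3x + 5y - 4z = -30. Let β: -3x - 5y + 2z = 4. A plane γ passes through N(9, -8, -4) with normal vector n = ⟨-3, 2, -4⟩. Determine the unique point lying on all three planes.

γ: n·r = n·N gives -3x + 2y - 4z = -27.
Solving the 3×3 linear system -3x + 5y - 4z = -30, -3x - 5y + 2z = 4, -3x + 2y - 4z = -27 (e.g. by elimination or Cramer's rule, determinant = -54) gives (3, -1, 4).

(3, -1, 4)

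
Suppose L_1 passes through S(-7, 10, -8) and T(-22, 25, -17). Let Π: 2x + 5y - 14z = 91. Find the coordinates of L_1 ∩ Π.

A direction vector for L_1 is T − S = (-15, 15, -9).
Substitute r = (-7, 10, -8) + t(-15, 15, -9) into the plane: 148 + 171t = 91, so t = -1/3.
Intersection: (-7, 10, -8) + (-1/3)·(-15, 15, -9) = (-2, 5, -5).

(-2, 5, -5)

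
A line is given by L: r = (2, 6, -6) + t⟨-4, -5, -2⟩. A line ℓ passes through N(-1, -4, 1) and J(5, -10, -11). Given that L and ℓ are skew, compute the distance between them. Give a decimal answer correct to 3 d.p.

A direction vector for ℓ is J − N = (6, -6, -12).
Common perpendicular direction n = (-4, -5, -2) × (6, -6, -12) = (48, -60, 54).
With w = (-1, -4, 1) − (2, 6, -6) = (-3, -10, 7), w · n = 834.
Distance = |w · n| / |n| = |834| / √8820 ≈ 8.880.

8.880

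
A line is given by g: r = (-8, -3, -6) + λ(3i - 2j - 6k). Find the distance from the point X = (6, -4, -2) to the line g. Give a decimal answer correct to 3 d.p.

Taking (-8, -3, -6) on g with direction v = (3, -2, -6): w = X − (-8, -3, -6) = (14, -1, 4), and w × v = (14, 96, -25).
Distance = |w × v| / |v| = √10037 / √49 ≈ 14.312.

14.312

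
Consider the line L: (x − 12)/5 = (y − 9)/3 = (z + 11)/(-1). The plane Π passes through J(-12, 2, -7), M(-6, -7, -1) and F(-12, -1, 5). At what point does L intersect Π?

L has direction (5, 3, -1) through (12, 9, -11).
JM = (6, -9, 6), JF = (0, -3, 12); a normal to Π is JM × JF = (-90, -72, -18).
Using J: Π has equation -90x - 72y - 18z = 1062.
Substitute r = (12, 9, -11) + t(5, 3, -1) into the plane: -1530 + (-648)t = 1062, so t = -4.
Intersection: (12, 9, -11) + (-4)·(5, 3, -1) = (-8, -3, -7).

(-8, -3, -7)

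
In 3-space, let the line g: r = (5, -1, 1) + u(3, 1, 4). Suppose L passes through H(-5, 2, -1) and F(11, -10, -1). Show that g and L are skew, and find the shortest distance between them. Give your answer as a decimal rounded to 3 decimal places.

A direction vector for L is F − H = (16, -12, 0).
Common perpendicular direction n = (3, 1, 4) × (16, -12, 0) = (48, 64, -52).
With w = (-5, 2, -1) − (5, -1, 1) = (-10, 3, -2), w · n = -184.
Since n ≠ 0 the lines are not parallel, and w · n = -184 ≠ 0 so they do not intersect; hence they are skew.
Distance = |w · n| / |n| = |-184| / √9104 ≈ 1.928.

1.928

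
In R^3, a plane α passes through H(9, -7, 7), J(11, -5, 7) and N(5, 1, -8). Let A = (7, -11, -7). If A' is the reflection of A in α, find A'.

(-3, -1, 1)

HJ = (2, 2, 0), HN = (-4, 8, -15); a normal to α is HJ × HN = (-30, 30, 24).
Using H: α has equation -30x + 30y + 24z = -312.
λ = (n·A − d)/|n|² = (-708 − (-312))/2376 = -1/6.
Reflection = A − 2λn = (7, -11, -7) − (-1/3)·(-30, 30, 24) = (-3, -1, 1).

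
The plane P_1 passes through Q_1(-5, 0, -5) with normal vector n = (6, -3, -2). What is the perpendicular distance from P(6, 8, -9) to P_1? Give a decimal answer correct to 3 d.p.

P_1: n·r = n·Q_1 gives 6x - 3y - 2z = -20.
n·P − d = (6)·(6) + (-3)·(8) + (-2)·(-9) − (-20) = 50; |n| = √49.
Distance = |50| / √49 = 50/√49 ≈ 7.143.

7.143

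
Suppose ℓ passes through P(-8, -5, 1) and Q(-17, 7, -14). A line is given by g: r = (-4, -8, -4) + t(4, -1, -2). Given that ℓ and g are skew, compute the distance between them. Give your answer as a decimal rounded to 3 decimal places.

A direction vector for ℓ is Q − P = (-9, 12, -15).
Common perpendicular direction n = (-9, 12, -15) × (4, -1, -2) = (-39, -78, -39).
With w = (-4, -8, -4) − (-8, -5, 1) = (4, -3, -5), w · n = 273.
Distance = |w · n| / |n| = |273| / √9126 ≈ 2.858.

2.858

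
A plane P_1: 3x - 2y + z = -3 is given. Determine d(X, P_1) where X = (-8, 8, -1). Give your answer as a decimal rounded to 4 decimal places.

n·X − d = (3)·(-8) + (-2)·(8) + (1)·(-1) − (-3) = -38; |n| = √14.
Distance = |-38| / √14 = 38/√14 ≈ 10.1559.

10.1559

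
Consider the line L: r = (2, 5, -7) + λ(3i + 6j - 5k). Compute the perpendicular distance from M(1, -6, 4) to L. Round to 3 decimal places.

Taking (2, 5, -7) on L with direction v = (3, 6, -5): w = M − (2, 5, -7) = (-1, -11, 11), and w × v = (-11, 28, 27).
Distance = |w × v| / |v| = √1634 / √70 ≈ 4.831.

4.831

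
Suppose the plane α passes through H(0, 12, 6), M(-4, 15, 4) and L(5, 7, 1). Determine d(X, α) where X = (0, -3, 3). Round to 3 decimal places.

11.049

HM = (-4, 3, -2), HL = (5, -5, -5); a normal to α is HM × HL = (-25, -30, 5).
Using H: α has equation -25x - 30y + 5z = -330.
n·X − d = (-25)·(0) + (-30)·(-3) + (5)·(3) − (-330) = 435; |n| = √1550.
Distance = |435| / √1550 = 435/√1550 ≈ 11.049.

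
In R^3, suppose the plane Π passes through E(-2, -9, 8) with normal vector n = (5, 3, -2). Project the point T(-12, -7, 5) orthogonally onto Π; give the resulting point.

(-7, -4, 3)

Π: n·r = n·E gives 5x + 3y - 2z = -53.
Foot = T − λn with λ = (n·T − d)/|n|² = (-91 − (-53))/38 = -1.
Foot = (-12, -7, 5) − (-1)·(5, 3, -2) = (-7, -4, 3).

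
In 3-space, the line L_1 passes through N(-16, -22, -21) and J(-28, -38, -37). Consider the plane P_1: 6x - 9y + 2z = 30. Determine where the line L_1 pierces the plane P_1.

(-7, -10, -9)

A direction vector for L_1 is J − N = (-12, -16, -16).
Substitute r = (-16, -22, -21) + t(-12, -16, -16) into the plane: 60 + 40t = 30, so t = -3/4.
Intersection: (-16, -22, -21) + (-3/4)·(-12, -16, -16) = (-7, -10, -9).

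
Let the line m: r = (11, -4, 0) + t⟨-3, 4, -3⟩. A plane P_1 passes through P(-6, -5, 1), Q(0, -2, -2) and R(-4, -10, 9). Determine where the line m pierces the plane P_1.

(8, 0, -3)

PQ = (6, 3, -3), PR = (2, -5, 8); a normal to P_1 is PQ × PR = (9, -54, -36).
Using P: P_1 has equation 9x - 54y - 36z = 180.
Substitute r = (11, -4, 0) + t(-3, 4, -3) into the plane: 315 + (-135)t = 180, so t = 1.
Intersection: (11, -4, 0) + 1·(-3, 4, -3) = (8, 0, -3).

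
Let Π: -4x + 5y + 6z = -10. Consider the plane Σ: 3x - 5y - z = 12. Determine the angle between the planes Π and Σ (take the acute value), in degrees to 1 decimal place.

34.1

cos θ = |n₁·n₂| / (|n₁||n₂|) = |-43| / (√77 · √35).
θ = arccos(0.82830) ≈ 34.1°.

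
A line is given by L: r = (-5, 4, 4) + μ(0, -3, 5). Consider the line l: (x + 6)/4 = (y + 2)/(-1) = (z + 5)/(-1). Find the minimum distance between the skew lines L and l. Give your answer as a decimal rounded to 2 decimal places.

9.57

l has direction (4, -1, -1) through (-6, -2, -5).
Common perpendicular direction n = (0, -3, 5) × (4, -1, -1) = (8, 20, 12).
With w = (-6, -2, -5) − (-5, 4, 4) = (-1, -6, -9), w · n = -236.
Distance = |w · n| / |n| = |-236| / √608 ≈ 9.57.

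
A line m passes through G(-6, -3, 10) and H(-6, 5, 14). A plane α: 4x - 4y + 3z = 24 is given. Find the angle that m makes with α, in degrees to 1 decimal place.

20.4

A direction vector for m is H − G = (0, 8, 4).
sin θ = |n·v| / (|n||v|) = |-20| / (√41 · √80) = 0.34922.
θ ≈ 20.4°.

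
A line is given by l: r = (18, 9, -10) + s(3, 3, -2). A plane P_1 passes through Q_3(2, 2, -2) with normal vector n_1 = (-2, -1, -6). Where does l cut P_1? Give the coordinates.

P_1: n_1·r = n_1·Q_3 gives -2x - y - 6z = 6.
Substitute r = (18, 9, -10) + t(3, 3, -2) into the plane: 15 + 3t = 6, so t = -3.
Intersection: (18, 9, -10) + (-3)·(3, 3, -2) = (9, 0, -4).

(9, 0, -4)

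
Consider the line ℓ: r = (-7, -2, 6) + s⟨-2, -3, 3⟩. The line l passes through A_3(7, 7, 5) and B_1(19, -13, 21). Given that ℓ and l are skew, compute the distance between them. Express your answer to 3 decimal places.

A direction vector for l is B_1 − A_3 = (12, -20, 16).
Common perpendicular direction n = (-2, -3, 3) × (12, -20, 16) = (12, 68, 76).
With w = (7, 7, 5) − (-7, -2, 6) = (14, 9, -1), w · n = 704.
Distance = |w · n| / |n| = |704| / √10544 ≈ 6.856.

6.856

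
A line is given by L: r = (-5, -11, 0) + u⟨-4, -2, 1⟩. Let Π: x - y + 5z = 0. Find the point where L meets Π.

(3, -7, -2)

Substitute r = (-5, -11, 0) + t(-4, -2, 1) into the plane: 6 + 3t = 0, so t = -2.
Intersection: (-5, -11, 0) + (-2)·(-4, -2, 1) = (3, -7, -2).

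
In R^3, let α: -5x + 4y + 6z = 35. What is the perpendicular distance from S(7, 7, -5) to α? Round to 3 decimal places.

n·S − d = (-5)·(7) + (4)·(7) + (6)·(-5) − 35 = -72; |n| = √77.
Distance = |-72| / √77 = 72/√77 ≈ 8.205.

8.205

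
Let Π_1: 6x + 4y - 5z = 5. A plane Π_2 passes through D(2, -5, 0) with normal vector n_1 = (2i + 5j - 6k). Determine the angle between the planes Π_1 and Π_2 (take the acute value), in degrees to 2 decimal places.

Π_2: n_1·r = n_1·D gives 2x + 5y - 6z = -21.
cos θ = |n₁·n₂| / (|n₁||n₂|) = |62| / (√77 · √65).
θ = arccos(0.87637) ≈ 28.79°.

28.79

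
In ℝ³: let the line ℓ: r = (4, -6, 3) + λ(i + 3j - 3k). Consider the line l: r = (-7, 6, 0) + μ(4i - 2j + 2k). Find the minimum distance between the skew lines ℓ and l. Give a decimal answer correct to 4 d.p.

6.3640

Common perpendicular direction n = (1, 3, -3) × (4, -2, 2) = (0, -14, -14).
With w = (-7, 6, 0) − (4, -6, 3) = (-11, 12, -3), w · n = -126.
Distance = |w · n| / |n| = |-126| / √392 ≈ 6.3640.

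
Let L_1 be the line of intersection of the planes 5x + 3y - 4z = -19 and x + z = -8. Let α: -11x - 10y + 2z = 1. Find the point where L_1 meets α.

Direction of L_1: (5, 3, -4) × (1, 0, 1) = (3, -9, -3).
A point on L_1: solving the two plane equations with x = -6 gives (-6, 1, -2).
Substitute r = (-6, 1, -2) + t(3, -9, -3) into the plane: 52 + 51t = 1, so t = -1.
Intersection: (-6, 1, -2) + (-1)·(3, -9, -3) = (-9, 10, 1).

(-9, 10, 1)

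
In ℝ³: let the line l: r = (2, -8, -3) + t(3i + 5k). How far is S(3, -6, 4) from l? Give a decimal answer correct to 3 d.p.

3.395

Taking (2, -8, -3) on l with direction v = (3, 0, 5): w = S − (2, -8, -3) = (1, 2, 7), and w × v = (10, 16, -6).
Distance = |w × v| / |v| = √392 / √34 ≈ 3.395.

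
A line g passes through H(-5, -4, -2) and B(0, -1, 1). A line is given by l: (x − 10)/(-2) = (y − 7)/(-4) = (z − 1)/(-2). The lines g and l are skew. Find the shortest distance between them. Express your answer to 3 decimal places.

A direction vector for g is B − H = (5, 3, 3).
l has direction (-2, -4, -2) through (10, 7, 1).
Common perpendicular direction n = (5, 3, 3) × (-2, -4, -2) = (6, 4, -14).
With w = (10, 7, 1) − (-5, -4, -2) = (15, 11, 3), w · n = 92.
Distance = |w · n| / |n| = |92| / √248 ≈ 5.842.

5.842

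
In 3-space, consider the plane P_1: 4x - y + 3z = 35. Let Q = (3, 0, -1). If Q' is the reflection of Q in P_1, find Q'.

λ = (n·Q − d)/|n|² = (9 − 35)/26 = -1.
Reflection = Q − 2λn = (3, 0, -1) − (-2)·(4, -1, 3) = (11, -2, 5).

(11, -2, 5)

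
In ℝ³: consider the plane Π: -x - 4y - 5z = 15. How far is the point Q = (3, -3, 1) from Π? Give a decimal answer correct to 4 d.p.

1.6973

n·Q − d = (-1)·(3) + (-4)·(-3) + (-5)·(1) − 15 = -11; |n| = √42.
Distance = |-11| / √42 = 11/√42 ≈ 1.6973.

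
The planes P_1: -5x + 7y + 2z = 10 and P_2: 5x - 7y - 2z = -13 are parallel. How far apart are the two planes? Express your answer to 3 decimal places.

Rescale P_2 by 1/(-1): -5x + 7y + 2z = 13. Then distance = |10 − 13| / √78 ≈ 0.340.

0.340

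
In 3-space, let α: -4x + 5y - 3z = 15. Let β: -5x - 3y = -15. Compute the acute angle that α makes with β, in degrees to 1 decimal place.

83.0

cos θ = |n₁·n₂| / (|n₁||n₂|) = |5| / (√50 · √34).
θ = arccos(0.12127) ≈ 83.0°.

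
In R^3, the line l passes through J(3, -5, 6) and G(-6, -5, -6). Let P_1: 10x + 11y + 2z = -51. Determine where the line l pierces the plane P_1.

A direction vector for l is G − J = (-9, 0, -12).
Substitute r = (3, -5, 6) + t(-9, 0, -12) into the plane: -13 + (-114)t = -51, so t = 1/3.
Intersection: (3, -5, 6) + (1/3)·(-9, 0, -12) = (0, -5, 2).

(0, -5, 2)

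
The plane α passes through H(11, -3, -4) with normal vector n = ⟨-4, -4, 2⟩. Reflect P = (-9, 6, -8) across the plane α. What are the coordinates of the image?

α: n·r = n·H gives -4x - 4y + 2z = -40.
λ = (n·P − d)/|n|² = (-4 − (-40))/36 = 1.
Reflection = P − 2λn = (-9, 6, -8) − 2·(-4, -4, 2) = (-1, 14, -12).

(-1, 14, -12)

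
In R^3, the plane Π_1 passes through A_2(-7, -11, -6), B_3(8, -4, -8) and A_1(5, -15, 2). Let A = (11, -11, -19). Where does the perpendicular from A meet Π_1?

(8, -2, -10)

A_2B_3 = (15, 7, -2), A_2A_1 = (12, -4, 8); a normal to Π_1 is A_2B_3 × A_2A_1 = (48, -144, -144).
Using A_2: Π_1 has equation 48x - 144y - 144z = 2112.
Foot = A − λn with λ = (n·A − d)/|n|² = (4848 − 2112)/43776 = 1/16.
Foot = (11, -11, -19) − (1/16)·(48, -144, -144) = (8, -2, -10).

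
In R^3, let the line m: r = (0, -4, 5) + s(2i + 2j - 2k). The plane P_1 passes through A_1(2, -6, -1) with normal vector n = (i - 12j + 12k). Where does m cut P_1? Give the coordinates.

P_1: n·r = n·A_1 gives x - 12y + 12z = 62.
Substitute r = (0, -4, 5) + t(2, 2, -2) into the plane: 108 + (-46)t = 62, so t = 1.
Intersection: (0, -4, 5) + 1·(2, 2, -2) = (2, -2, 3).

(2, -2, 3)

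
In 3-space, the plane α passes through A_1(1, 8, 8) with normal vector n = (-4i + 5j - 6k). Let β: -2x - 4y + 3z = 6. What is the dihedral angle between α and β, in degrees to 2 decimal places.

α: n·r = n·A_1 gives -4x + 5y - 6z = -12.
cos θ = |n₁·n₂| / (|n₁||n₂|) = |-30| / (√77 · √29).
θ = arccos(0.63486) ≈ 50.59°.

50.59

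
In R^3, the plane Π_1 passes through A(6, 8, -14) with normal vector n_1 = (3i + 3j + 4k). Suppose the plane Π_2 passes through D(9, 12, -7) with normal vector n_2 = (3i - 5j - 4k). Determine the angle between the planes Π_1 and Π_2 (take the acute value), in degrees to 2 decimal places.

57.75

Π_1: n_1·r = n_1·A gives 3x + 3y + 4z = -14.
Π_2: n_2·r = n_2·D gives 3x - 5y - 4z = -5.
cos θ = |n₁·n₂| / (|n₁||n₂|) = |-22| / (√34 · √50).
θ = arccos(0.53358) ≈ 57.75°.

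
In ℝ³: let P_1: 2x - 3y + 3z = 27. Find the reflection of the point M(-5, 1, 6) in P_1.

λ = (n·M − d)/|n|² = (5 − 27)/22 = -1.
Reflection = M − 2λn = (-5, 1, 6) − (-2)·(2, -3, 3) = (-1, -5, 12).

(-1, -5, 12)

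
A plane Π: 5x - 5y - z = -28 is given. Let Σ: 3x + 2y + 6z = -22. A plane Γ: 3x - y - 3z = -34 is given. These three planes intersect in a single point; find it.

Solving the 3×3 linear system 5x - 5y - z = -28, 3x + 2y + 6z = -22, 3x - y - 3z = -34 (e.g. by elimination or Cramer's rule, determinant = -126) gives (-10, -5, 3).

(-10, -5, 3)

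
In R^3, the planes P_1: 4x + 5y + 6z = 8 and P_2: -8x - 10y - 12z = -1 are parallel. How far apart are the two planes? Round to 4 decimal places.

0.8547

Rescale P_2 by 1/(-2): 4x + 5y + 6z = 1/2. Then distance = |8 − (1/2)| / √77 ≈ 0.8547.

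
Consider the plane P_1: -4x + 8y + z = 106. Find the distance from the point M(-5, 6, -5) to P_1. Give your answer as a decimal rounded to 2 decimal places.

4.78

n·M − d = (-4)·(-5) + (8)·(6) + (1)·(-5) − 106 = -43; |n| = √81.
Distance = |-43| / √81 = 43/√81 ≈ 4.78.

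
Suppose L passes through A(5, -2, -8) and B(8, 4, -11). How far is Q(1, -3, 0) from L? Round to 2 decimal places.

6.95

A direction vector for L is B − A = (3, 6, -3).
Taking (5, -2, -8) on L with direction v = (3, 6, -3): w = Q − (5, -2, -8) = (-4, -1, 8), and w × v = (-45, 12, -21).
Distance = |w × v| / |v| = √2610 / √54 ≈ 6.95.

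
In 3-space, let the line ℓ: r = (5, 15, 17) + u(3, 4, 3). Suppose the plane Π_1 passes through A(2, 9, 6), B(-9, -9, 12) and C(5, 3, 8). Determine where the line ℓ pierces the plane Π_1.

(-4, 3, 8)

AB = (-11, -18, 6), AC = (3, -6, 2); a normal to Π_1 is AB × AC = (0, 40, 120).
Using A: Π_1 has equation 40y + 120z = 1080.
Substitute r = (5, 15, 17) + t(3, 4, 3) into the plane: 2640 + 520t = 1080, so t = -3.
Intersection: (5, 15, 17) + (-3)·(3, 4, 3) = (-4, 3, 8).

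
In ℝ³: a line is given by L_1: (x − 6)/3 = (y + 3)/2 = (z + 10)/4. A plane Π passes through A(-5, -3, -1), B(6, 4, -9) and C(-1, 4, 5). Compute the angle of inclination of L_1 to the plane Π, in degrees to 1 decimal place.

L_1 has direction (3, 2, 4) through (6, -3, -10).
AB = (11, 7, -8), AC = (4, 7, 6); a normal to Π is AB × AC = (98, -98, 49).
Using A: Π has equation 98x - 98y + 49z = -245.
sin θ = |n·v| / (|n||v|) = |294| / (√21609 · √29) = 0.37139.
θ ≈ 21.8°.

21.8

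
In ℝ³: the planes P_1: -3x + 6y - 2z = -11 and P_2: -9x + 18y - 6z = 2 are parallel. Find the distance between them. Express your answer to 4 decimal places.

1.6667

Rescale P_2 by 1/3: -3x + 6y - 2z = 2/3. Then distance = |-11 − (2/3)| / √49 ≈ 1.6667.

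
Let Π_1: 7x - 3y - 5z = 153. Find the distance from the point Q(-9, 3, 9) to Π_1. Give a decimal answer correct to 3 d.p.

n·Q − d = (7)·(-9) + (-3)·(3) + (-5)·(9) − 153 = -270; |n| = √83.
Distance = |-270| / √83 = 270/√83 ≈ 29.636.

29.636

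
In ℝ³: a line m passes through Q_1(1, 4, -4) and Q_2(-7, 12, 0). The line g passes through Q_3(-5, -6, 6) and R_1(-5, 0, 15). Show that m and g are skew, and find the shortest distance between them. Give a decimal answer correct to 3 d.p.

A direction vector for m is Q_2 − Q_1 = (-8, 8, 4).
A direction vector for g is R_1 − Q_3 = (0, 6, 9).
Common perpendicular direction n = (-8, 8, 4) × (0, 6, 9) = (48, 72, -48).
With w = (-5, -6, 6) − (1, 4, -4) = (-6, -10, 10), w · n = -1488.
Since n ≠ 0 the lines are not parallel, and w · n = -1488 ≠ 0 so they do not intersect; hence they are skew.
Distance = |w · n| / |n| = |-1488| / √9792 ≈ 15.037.

15.037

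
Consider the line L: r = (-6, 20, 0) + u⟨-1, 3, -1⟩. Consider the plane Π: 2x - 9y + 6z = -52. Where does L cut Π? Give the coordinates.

Substitute r = (-6, 20, 0) + t(-1, 3, -1) into the plane: -192 + (-35)t = -52, so t = -4.
Intersection: (-6, 20, 0) + (-4)·(-1, 3, -1) = (-2, 8, 4).

(-2, 8, 4)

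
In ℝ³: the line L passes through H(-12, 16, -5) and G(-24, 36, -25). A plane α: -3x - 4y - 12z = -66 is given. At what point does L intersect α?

(-6, 6, 5)

A direction vector for L is G − H = (-12, 20, -20).
Substitute r = (-12, 16, -5) + t(-12, 20, -20) into the plane: 32 + 196t = -66, so t = -1/2.
Intersection: (-12, 16, -5) + (-1/2)·(-12, 20, -20) = (-6, 6, 5).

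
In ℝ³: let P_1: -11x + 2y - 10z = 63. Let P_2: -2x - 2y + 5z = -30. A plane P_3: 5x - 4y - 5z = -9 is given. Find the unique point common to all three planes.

(-1, 6, -4)

Solving the 3×3 linear system -11x + 2y - 10z = 63, -2x - 2y + 5z = -30, 5x - 4y - 5z = -9 (e.g. by elimination or Cramer's rule, determinant = -480) gives (-1, 6, -4).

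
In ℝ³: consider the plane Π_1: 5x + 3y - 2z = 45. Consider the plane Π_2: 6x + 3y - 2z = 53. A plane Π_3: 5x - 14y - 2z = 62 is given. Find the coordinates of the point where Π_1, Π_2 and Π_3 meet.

(8, -1, -4)

Solving the 3×3 linear system 5x + 3y - 2z = 45, 6x + 3y - 2z = 53, 5x - 14y - 2z = 62 (e.g. by elimination or Cramer's rule, determinant = 34) gives (8, -1, -4).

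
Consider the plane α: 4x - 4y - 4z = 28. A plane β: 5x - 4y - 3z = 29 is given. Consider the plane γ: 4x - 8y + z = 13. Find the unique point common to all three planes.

Solving the 3×3 linear system 4x - 4y - 4z = 28, 5x - 4y - 3z = 29, 4x - 8y + z = 13 (e.g. by elimination or Cramer's rule, determinant = 52) gives (4, 0, -3).

(4, 0, -3)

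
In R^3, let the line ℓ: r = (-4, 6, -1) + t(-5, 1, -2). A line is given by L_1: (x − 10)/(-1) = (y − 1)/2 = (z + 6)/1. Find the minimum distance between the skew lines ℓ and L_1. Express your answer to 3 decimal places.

L_1 has direction (-1, 2, 1) through (10, 1, -6).
Common perpendicular direction n = (-5, 1, -2) × (-1, 2, 1) = (5, 7, -9).
With w = (10, 1, -6) − (-4, 6, -1) = (14, -5, -5), w · n = 80.
Distance = |w · n| / |n| = |80| / √155 ≈ 6.426.

6.426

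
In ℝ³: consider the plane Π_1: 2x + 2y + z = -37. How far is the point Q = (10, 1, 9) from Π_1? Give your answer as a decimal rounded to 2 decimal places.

n·Q − d = (2)·(10) + (2)·(1) + (1)·(9) − (-37) = 68; |n| = √9.
Distance = |68| / √9 = 68/√9 ≈ 22.67.

22.67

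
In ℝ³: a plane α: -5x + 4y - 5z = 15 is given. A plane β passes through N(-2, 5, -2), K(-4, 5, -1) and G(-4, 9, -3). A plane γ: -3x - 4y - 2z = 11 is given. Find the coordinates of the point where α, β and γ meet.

NK = (-2, 0, 1), NG = (-2, 4, -1); a normal to β is NK × NG = (-4, -4, -8).
Using N: β has equation -4x - 4y - 8z = 4.
Solving the 3×3 linear system -5x + 4y - 5z = 15, -4x - 4y - 8z = 4, -3x - 4y - 2z = 11 (e.g. by elimination or Cramer's rule, determinant = 164) gives (-5, 0, 2).

(-5, 0, 2)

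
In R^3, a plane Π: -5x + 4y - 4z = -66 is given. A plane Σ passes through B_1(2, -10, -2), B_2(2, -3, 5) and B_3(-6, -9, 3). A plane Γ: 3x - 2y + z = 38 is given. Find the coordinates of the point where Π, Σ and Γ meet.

B_1B_2 = (0, 7, 7), B_1B_3 = (-8, 1, 5); a normal to Σ is B_1B_2 × B_1B_3 = (28, -56, 56).
Using B_1: Σ has equation 28x - 56y + 56z = 504.
Solving the 3×3 linear system -5x + 4y - 4z = -66, 28x - 56y + 56z = 504, 3x - 2y + z = 38 (e.g. by elimination or Cramer's rule, determinant = -168) gives (10, -4, 0).

(10, -4, 0)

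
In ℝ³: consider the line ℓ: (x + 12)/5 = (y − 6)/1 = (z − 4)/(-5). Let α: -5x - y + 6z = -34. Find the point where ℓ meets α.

(-2, 8, -6)

ℓ has direction (5, 1, -5) through (-12, 6, 4).
Substitute r = (-12, 6, 4) + t(5, 1, -5) into the plane: 78 + (-56)t = -34, so t = 2.
Intersection: (-12, 6, 4) + 2·(5, 1, -5) = (-2, 8, -6).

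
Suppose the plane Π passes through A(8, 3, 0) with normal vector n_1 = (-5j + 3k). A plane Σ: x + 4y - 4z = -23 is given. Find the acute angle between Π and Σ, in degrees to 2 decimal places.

17.19

Π: n_1·r = n_1·A gives -5y + 3z = -15.
cos θ = |n₁·n₂| / (|n₁||n₂|) = |-32| / (√34 · √33).
θ = arccos(0.95533) ≈ 17.19°.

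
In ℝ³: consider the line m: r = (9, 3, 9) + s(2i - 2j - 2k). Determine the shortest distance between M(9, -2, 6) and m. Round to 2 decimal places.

Taking (9, 3, 9) on m with direction v = (2, -2, -2): w = M − (9, 3, 9) = (0, -5, -3), and w × v = (4, -6, 10).
Distance = |w × v| / |v| = √152 / √12 ≈ 3.56.

3.56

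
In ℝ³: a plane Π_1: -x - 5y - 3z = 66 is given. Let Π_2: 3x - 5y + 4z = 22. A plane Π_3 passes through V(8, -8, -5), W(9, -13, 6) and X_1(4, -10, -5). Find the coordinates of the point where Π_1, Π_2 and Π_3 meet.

(3, -9, -8)

VW = (1, -5, 11), VX_1 = (-4, -2, 0); a normal to Π_3 is VW × VX_1 = (22, -44, -22).
Using V: Π_3 has equation 22x - 44y - 22z = 638.
Solving the 3×3 linear system -x - 5y - 3z = 66, 3x - 5y + 4z = 22, 22x - 44y - 22z = 638 (e.g. by elimination or Cramer's rule, determinant = -990) gives (3, -9, -8).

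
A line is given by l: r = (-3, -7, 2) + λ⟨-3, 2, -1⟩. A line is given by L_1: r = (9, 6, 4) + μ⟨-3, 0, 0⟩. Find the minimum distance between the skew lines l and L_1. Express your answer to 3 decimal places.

Common perpendicular direction n = (-3, 2, -1) × (-3, 0, 0) = (0, 3, 6).
With w = (9, 6, 4) − (-3, -7, 2) = (12, 13, 2), w · n = 51.
Distance = |w · n| / |n| = |51| / √45 ≈ 7.603.

7.603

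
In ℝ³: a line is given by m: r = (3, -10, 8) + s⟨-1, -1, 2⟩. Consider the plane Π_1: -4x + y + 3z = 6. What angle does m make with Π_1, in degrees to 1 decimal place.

46.1

sin θ = |n·v| / (|n||v|) = |9| / (√26 · √6) = 0.72058.
θ ≈ 46.1°.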